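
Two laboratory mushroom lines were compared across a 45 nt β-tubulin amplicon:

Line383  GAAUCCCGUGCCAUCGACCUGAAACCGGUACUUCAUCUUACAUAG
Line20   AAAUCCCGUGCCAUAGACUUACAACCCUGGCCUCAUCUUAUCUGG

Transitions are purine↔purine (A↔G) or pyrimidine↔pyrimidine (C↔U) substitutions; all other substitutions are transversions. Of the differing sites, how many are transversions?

6

Differing sites — 1:G/A (Ti); 15:C/A (Tv); 19:C/U (Ti); 21:G/A (Ti); 22:A/C (Tv); 27:G/C (Tv); 28:G/U (Tv); 29:U/G (Tv); 30:A/G (Ti); 32:U/C (Ti); 41:C/U (Ti); 42:A/C (Tv); 44:A/G (Ti).
Of the 13 differences, 7 transitions and 6 transversions, so the answer is 6.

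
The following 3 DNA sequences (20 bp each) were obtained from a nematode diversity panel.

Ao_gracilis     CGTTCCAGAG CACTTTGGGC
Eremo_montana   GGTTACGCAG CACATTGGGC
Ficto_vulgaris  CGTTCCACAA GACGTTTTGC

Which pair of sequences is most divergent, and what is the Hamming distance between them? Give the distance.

Pairwise Hamming distances:
  Ao_gracilis vs Eremo_montana: 5
  Ao_gracilis vs Ficto_vulgaris: 6
  Eremo_montana vs Ficto_vulgaris: 8
The largest is 8, between Eremo_montana and Ficto_vulgaris.

8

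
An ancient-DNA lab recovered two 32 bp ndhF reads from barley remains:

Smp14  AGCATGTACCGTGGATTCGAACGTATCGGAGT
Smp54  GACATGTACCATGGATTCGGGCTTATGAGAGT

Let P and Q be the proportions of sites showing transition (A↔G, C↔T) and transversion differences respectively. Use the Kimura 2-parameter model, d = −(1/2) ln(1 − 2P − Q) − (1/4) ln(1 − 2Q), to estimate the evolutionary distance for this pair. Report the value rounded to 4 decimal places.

0.3211

The sequences differ at positions 1 (A/G, transition), 2 (G/A, transition), 11 (G/A, transition), 20 (A/G, transition), 21 (A/G, transition), 23 (G/T, transversion), 27 (C/G, transversion), 28 (G/A, transition).
Of the 8 differences, 6 transitions and 2 transversions over 32 sites: P = 6/32 = 0.187500, Q = 2/32 = 0.062500.
d = −0.5·ln(0.562500) − 0.25·ln(0.875000) = −0.5·(-0.575364) − 0.25·(-0.133531) = 0.3211.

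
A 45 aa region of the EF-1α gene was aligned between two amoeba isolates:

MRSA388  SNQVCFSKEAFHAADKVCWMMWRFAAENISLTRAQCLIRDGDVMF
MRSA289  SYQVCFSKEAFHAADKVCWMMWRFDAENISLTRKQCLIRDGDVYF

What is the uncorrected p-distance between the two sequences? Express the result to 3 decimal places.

Mismatches occur at site 2 (N/Y), site 25 (A/D), site 34 (A/K), site 44 (M/Y).
There are 4 differences over 45 sites, so p = 4/45 = 0.089.

0.089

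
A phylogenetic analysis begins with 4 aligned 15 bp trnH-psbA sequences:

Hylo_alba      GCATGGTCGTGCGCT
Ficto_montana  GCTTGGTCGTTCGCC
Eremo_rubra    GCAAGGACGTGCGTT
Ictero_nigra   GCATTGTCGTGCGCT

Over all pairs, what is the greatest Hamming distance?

Pairwise Hamming distances:
  Hylo_alba vs Ficto_montana: 3
  Hylo_alba vs Eremo_rubra: 3
  Hylo_alba vs Ictero_nigra: 1
  Ficto_montana vs Eremo_rubra: 6
  Ficto_montana vs Ictero_nigra: 4
  Eremo_rubra vs Ictero_nigra: 4
The largest is 6, between Ficto_montana and Eremo_rubra.

6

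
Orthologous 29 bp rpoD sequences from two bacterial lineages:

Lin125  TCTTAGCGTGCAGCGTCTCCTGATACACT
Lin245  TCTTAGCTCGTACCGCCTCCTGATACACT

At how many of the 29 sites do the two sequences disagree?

Differing sites — 8:G/T; 9:T/C; 11:C/T; 13:G/C; 16:T/C.
That gives 5 mismatches out of 29 aligned sites, so the Hamming distance is 5.

5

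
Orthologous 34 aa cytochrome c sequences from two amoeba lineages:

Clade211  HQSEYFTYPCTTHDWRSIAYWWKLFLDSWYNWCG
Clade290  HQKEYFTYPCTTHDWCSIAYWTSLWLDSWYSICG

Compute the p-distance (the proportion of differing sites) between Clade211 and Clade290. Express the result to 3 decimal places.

Differing sites — 3:S/K; 16:R/C; 22:W/T; 23:K/S; 25:F/W; 31:N/S; 32:W/I.
There are 7 differences over 34 sites, so p = 7/34 = 0.206.

0.206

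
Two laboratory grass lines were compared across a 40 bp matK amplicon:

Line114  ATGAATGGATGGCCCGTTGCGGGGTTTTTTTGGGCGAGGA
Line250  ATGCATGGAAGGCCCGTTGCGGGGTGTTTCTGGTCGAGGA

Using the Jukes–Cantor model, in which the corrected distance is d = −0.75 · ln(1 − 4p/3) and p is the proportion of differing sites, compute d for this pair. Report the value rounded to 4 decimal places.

Mismatches occur at site 4 (A→C), site 10 (T→A), site 26 (T→G), site 30 (T→C), site 34 (G→T).
p = 5/40 = 0.125000.
d = −0.75 · ln(1 − (4/3)·0.125000) = −0.75 · ln(0.833333) = −0.75 · (-0.182322) = 0.1367.

0.1367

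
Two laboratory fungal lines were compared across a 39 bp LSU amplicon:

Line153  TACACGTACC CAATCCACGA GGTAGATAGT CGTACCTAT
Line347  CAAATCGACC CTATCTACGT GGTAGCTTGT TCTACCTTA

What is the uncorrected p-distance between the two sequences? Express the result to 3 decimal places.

0.359

The sequences differ at positions 1 (T/C), 3 (C/A), 5 (C/T), 6 (G/C), 7 (T/G), 12 (A/T), 16 (C/T), 20 (A/T), 26 (A/C), 28 (A/T), 31 (C/T), 32 (G/C), 38 (A/T), 39 (T/A).
There are 14 differences over 39 sites, so p = 14/39 = 0.359.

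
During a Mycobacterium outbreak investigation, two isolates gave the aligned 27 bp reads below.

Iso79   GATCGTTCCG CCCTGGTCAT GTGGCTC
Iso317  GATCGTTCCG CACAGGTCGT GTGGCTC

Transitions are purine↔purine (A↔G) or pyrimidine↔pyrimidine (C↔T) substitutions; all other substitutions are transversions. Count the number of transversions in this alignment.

2

Mismatches occur at site 12 (C↔A, transversion), site 14 (T↔A, transversion), site 19 (A↔G, transition).
Of the 3 differences, 1 transition and 2 transversions, so the answer is 2.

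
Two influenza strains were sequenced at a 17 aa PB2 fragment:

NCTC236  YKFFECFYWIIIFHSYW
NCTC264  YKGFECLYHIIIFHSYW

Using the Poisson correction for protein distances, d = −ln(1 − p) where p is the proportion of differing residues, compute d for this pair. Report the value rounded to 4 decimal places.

0.1942

Mismatches occur at site 3 (F/G), site 7 (F/L), site 9 (W/H).
p = 3/17 = 0.176471.
d = −ln(1 − 0.176471) = −ln(0.823529) = 0.1942.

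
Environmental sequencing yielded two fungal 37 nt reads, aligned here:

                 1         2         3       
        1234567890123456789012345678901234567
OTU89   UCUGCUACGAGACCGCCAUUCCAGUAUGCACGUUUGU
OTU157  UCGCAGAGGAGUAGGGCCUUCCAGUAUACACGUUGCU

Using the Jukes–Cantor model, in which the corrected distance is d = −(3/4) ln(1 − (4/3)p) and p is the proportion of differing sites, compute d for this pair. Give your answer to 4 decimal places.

The sequences differ at positions 3 (U/G), 4 (G/C), 5 (C/A), 6 (U/G), 8 (C/G), 12 (A/U), 13 (C/A), 14 (C/G), 16 (C/G), 18 (A/C), 28 (G/A), 35 (U/G), 36 (G/C).
p = 13/37 = 0.351351.
d = −0.75 · ln(1 − (4/3)·0.351351) = −0.75 · ln(0.531532) = −0.75 · (-0.631992) = 0.4740.

0.4740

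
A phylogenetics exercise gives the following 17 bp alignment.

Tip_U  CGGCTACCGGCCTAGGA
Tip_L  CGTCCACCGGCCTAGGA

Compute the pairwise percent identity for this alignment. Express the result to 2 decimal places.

Mismatches occur at site 3 (G→T), site 5 (T→C).
15 of the 17 sites match, so the percent identity is 15/17 × 100 = 88.24%.

88.24%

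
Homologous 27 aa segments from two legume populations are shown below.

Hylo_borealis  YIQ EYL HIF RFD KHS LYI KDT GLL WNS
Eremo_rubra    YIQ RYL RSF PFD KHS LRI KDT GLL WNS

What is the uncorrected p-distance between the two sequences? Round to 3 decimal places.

The sequences differ at positions 4 (E/R), 7 (H/R), 8 (I/S), 10 (R/P), 17 (Y/R).
There are 5 differences over 27 sites, so p = 5/27 = 0.185.

0.185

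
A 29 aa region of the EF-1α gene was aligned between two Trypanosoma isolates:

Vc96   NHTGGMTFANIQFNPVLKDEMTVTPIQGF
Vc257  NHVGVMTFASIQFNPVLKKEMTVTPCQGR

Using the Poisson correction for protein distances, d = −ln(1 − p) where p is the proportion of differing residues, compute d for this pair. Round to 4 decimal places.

Mismatches occur at site 3 (T↔V), site 5 (G↔V), site 10 (N↔S), site 19 (D↔K), site 26 (I↔C), site 29 (F↔R).
p = 6/29 = 0.206897.
d = −ln(1 − 0.206897) = −ln(0.793103) = 0.2318.

0.2318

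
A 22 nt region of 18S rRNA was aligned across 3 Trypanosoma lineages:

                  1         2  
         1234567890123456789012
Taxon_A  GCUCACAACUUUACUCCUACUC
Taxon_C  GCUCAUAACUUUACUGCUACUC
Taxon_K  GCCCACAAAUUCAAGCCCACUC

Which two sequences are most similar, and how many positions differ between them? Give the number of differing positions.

2

Pairwise Hamming distances:
  Taxon_A vs Taxon_C: 2
  Taxon_A vs Taxon_K: 6
  Taxon_C vs Taxon_K: 8
The smallest is 2, between Taxon_A and Taxon_C.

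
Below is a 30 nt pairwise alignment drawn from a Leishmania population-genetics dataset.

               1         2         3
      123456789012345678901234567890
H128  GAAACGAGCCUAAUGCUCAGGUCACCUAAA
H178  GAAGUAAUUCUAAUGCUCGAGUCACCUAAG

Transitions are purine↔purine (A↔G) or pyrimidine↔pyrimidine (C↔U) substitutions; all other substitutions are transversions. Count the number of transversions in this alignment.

Differing sites — 4:A/G (Ti); 5:C/U (Ti); 6:G/A (Ti); 8:G/U (Tv); 9:C/U (Ti); 19:A/G (Ti); 20:G/A (Ti); 30:A/G (Ti).
Of the 8 differences, 7 transitions and 1 transversion, so the answer is 1.

1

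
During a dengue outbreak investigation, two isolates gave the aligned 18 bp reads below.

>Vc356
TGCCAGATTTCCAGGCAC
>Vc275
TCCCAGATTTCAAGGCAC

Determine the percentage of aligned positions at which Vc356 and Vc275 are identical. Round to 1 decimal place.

The sequences differ at positions 2 (G/C), 12 (C/A).
16 of the 18 sites match, so the percent identity is 16/18 × 100 = 88.9%.

88.9%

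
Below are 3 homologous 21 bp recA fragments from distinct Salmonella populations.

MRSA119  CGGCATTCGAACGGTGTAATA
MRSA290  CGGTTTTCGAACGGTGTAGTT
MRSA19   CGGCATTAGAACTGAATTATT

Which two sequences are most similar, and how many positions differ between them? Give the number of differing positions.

4

Pairwise Hamming distances:
  MRSA119 vs MRSA290: 4
  MRSA119 vs MRSA19: 6
  MRSA290 vs MRSA19: 8
The smallest is 4, between MRSA119 and MRSA290.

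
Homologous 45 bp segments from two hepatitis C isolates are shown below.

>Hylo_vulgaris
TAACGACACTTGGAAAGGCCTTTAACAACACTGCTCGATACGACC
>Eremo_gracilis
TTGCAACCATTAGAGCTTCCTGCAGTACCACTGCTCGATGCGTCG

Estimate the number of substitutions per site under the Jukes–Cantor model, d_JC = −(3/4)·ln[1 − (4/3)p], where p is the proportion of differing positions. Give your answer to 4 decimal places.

Mismatches occur at site 2 (A/T), site 3 (A/G), site 5 (G/A), site 8 (A/C), site 9 (C/A), site 12 (G/A), site 15 (A/G), site 16 (A/C), site 17 (G/T), site 18 (G/T), site 22 (T/G), site 23 (T/C), site 25 (A/G), site 26 (C/T), site 28 (A/C), site 40 (A/G), site 43 (A/T), site 45 (C/G).
p = 18/45 = 0.400000.
d = −0.75 · ln(1 − (4/3)·0.400000) = −0.75 · ln(0.466667) = −0.75 · (-0.762139) = 0.5716.

0.5716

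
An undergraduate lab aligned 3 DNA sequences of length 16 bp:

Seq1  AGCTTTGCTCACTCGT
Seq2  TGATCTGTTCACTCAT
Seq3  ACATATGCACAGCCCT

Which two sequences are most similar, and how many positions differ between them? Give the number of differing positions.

5

Pairwise Hamming distances:
  Seq1 vs Seq2: 5
  Seq1 vs Seq3: 7
  Seq2 vs Seq3: 8
The smallest is 5, between Seq1 and Seq2.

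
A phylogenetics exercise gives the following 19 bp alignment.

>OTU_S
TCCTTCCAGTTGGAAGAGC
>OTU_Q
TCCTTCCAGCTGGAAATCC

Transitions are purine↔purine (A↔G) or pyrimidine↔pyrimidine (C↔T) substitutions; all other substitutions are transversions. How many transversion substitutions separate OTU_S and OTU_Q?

2

Differing sites — 10:T/C (Ti); 16:G/A (Ti); 17:A/T (Tv); 18:G/C (Tv).
Of the 4 differences, 2 transitions and 2 transversions, so the answer is 2.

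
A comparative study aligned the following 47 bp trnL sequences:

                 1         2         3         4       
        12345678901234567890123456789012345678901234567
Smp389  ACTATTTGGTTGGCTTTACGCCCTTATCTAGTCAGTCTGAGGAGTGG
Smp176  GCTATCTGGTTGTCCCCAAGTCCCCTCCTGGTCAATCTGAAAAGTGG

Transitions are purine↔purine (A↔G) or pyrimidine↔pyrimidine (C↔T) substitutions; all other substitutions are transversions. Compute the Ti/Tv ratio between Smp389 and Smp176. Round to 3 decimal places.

Mismatches occur at site 1 (A→G, transition), site 6 (T→C, transition), site 13 (G→T, transversion), site 15 (T→C, transition), site 16 (T→C, transition), site 17 (T→C, transition), site 19 (C→A, transversion), site 21 (C→T, transition), site 24 (T→C, transition), site 25 (T→C, transition), site 26 (A→T, transversion), site 27 (T→C, transition), site 30 (A→G, transition), site 35 (G→A, transition), site 41 (G→A, transition), site 42 (G→A, transition).
Of the 16 differences, 13 transitions and 3 transversions, so Ti/Tv = 13/3 = 4.333.

4.333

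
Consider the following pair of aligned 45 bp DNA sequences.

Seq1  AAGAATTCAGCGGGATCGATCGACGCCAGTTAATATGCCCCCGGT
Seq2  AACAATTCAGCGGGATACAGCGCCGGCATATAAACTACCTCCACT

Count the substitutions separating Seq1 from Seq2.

14

Mismatches occur at site 3 (G→C), site 17 (C→A), site 18 (G→C), site 20 (T→G), site 23 (A→C), site 26 (C→G), site 29 (G→T), site 30 (T→A), site 34 (T→A), site 35 (A→C), site 37 (G→A), site 40 (C→T), site 43 (G→A), site 44 (G→C).
That gives 14 mismatches out of 45 aligned sites, so the Hamming distance is 14.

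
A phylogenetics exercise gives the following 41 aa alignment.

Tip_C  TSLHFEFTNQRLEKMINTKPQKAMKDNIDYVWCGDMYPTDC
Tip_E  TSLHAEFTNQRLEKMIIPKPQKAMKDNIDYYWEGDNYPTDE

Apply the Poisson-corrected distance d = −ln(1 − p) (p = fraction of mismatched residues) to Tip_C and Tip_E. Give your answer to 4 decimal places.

0.1872

Differing sites — 5:F/A; 17:N/I; 18:T/P; 31:V/Y; 33:C/E; 36:M/N; 41:C/E.
p = 7/41 = 0.170732.
d = −ln(1 − 0.170732) = −ln(0.829268) = 0.1872.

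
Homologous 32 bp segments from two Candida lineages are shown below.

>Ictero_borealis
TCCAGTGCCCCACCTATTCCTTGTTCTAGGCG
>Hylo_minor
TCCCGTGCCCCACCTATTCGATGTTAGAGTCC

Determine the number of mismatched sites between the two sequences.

Mismatches occur at site 4 (A/C), site 20 (C/G), site 21 (T/A), site 26 (C/A), site 27 (T/G), site 30 (G/T), site 32 (G/C).
That gives 7 mismatches out of 32 aligned sites, so the Hamming distance is 7.

7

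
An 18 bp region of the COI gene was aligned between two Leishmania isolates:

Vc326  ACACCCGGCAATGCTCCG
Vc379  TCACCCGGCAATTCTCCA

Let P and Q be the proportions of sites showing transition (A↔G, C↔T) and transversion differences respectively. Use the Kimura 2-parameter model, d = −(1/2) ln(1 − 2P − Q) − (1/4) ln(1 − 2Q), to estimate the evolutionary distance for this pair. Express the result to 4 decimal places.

0.1885

Mismatches occur at site 1 (A↔T, transversion), site 13 (G↔T, transversion), site 18 (G↔A, transition).
Of the 3 differences, 1 transition and 2 transversions over 18 sites: P = 1/18 = 0.055556, Q = 2/18 = 0.111111.
d = −0.5·ln(0.777777) − 0.25·ln(0.777778) = −0.5·(-0.251315) − 0.25·(-0.251314) = 0.1885.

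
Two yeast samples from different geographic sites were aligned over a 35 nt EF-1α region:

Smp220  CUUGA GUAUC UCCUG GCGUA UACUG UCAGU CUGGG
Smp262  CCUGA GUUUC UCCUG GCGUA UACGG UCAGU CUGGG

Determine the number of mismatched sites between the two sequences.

3

Mismatches occur at site 2 (U→C), site 8 (A→U), site 24 (U→G).
That gives 3 mismatches out of 35 aligned sites, so the Hamming distance is 3.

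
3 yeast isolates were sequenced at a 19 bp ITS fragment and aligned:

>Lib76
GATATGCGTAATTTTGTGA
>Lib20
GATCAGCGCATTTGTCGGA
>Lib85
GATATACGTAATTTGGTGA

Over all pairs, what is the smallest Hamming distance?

2

Pairwise Hamming distances:
  Lib76 vs Lib20: 7
  Lib76 vs Lib85: 2
  Lib20 vs Lib85: 9
The smallest is 2, between Lib76 and Lib85.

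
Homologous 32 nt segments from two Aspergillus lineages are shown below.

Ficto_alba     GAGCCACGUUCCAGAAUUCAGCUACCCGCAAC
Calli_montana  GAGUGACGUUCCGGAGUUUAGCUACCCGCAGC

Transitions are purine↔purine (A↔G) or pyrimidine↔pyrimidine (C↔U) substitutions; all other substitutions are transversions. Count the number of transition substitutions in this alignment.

5

Differing sites — 4:C/U (Ti); 5:C/G (Tv); 13:A/G (Ti); 16:A/G (Ti); 19:C/U (Ti); 31:A/G (Ti).
Of the 6 differences, 5 transitions and 1 transversion, so the answer is 5.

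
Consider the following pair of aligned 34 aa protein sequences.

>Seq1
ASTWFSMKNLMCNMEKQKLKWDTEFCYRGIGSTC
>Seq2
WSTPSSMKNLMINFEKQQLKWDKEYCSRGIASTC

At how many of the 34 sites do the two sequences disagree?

10

Mismatches occur at site 1 (A/W), site 4 (W/P), site 5 (F/S), site 12 (C/I), site 14 (M/F), site 18 (K/Q), site 23 (T/K), site 25 (F/Y), site 27 (Y/S), site 31 (G/A).
That gives 10 mismatches out of 34 aligned sites, so the Hamming distance is 10.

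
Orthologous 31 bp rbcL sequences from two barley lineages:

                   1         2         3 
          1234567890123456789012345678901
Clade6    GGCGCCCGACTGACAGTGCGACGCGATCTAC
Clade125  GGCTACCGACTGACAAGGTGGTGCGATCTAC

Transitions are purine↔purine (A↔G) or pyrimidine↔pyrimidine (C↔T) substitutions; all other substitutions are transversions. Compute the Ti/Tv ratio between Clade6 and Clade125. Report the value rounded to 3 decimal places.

Differing sites — 4:G/T (Tv); 5:C/A (Tv); 16:G/A (Ti); 17:T/G (Tv); 19:C/T (Ti); 21:A/G (Ti); 22:C/T (Ti).
Of the 7 differences, 4 transitions and 3 transversions, so Ti/Tv = 4/3 = 1.333.

1.333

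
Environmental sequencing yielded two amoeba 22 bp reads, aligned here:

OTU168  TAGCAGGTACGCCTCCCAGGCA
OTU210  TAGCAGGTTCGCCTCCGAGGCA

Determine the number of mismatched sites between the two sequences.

Differing sites — 9:A/T; 17:C/G.
That gives 2 mismatches out of 22 aligned sites, so the Hamming distance is 2.

2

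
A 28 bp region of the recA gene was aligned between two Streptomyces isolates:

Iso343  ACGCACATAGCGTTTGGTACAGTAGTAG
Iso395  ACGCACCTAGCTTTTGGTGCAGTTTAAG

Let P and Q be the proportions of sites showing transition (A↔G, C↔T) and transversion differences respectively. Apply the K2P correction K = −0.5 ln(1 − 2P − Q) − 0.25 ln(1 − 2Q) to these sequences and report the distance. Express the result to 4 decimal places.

Mismatches occur at site 7 (A→C, transversion), site 12 (G→T, transversion), site 19 (A→G, transition), site 24 (A→T, transversion), site 25 (G→T, transversion), site 26 (T→A, transversion).
Of the 6 differences, 1 transition and 5 transversions over 28 sites: P = 1/28 = 0.035714, Q = 5/28 = 0.178571.
d = −0.5·ln(0.750001) − 0.25·ln(0.642858) = −0.5·(-0.287681) − 0.25·(-0.441831) = 0.2543.

0.2543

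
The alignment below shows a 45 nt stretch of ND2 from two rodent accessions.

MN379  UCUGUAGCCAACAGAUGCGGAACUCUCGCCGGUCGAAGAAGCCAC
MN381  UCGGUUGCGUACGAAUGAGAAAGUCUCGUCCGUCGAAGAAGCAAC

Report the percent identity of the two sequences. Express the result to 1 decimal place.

73.3%

Mismatches occur at site 3 (U↔G), site 6 (A↔U), site 9 (C↔G), site 10 (A↔U), site 13 (A↔G), site 14 (G↔A), site 18 (C↔A), site 20 (G↔A), site 23 (C↔G), site 29 (C↔U), site 31 (G↔C), site 43 (C↔A).
33 of the 45 sites match, so the percent identity is 33/45 × 100 = 73.3%.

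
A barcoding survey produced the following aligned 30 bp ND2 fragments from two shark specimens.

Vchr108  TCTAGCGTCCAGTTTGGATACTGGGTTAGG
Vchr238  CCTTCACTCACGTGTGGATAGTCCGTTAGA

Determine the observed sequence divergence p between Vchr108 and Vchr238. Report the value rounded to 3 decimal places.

0.400

The sequences differ at positions 1 (T/C), 4 (A/T), 5 (G/C), 6 (C/A), 7 (G/C), 10 (C/A), 11 (A/C), 14 (T/G), 21 (C/G), 23 (G/C), 24 (G/C), 30 (G/A).
There are 12 differences over 30 sites, so p = 12/30 = 0.400.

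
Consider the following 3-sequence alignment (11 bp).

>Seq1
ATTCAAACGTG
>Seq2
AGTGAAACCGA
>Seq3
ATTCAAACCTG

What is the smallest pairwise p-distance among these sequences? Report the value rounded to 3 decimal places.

0.091

Pairwise Hamming distances:
  Seq1 vs Seq2: 5
  Seq1 vs Seq3: 1
  Seq2 vs Seq3: 4
The smallest is 1 mismatch, between Seq1 and Seq3; p = 1/11 = 0.091.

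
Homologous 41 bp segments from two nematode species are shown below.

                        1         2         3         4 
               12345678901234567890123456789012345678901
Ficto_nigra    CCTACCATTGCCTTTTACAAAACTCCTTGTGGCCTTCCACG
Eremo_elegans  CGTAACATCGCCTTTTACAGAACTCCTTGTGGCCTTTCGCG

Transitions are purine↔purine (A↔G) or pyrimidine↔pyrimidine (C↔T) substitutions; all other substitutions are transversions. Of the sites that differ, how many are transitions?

4

The sequences differ at positions 2 (C/G, transversion), 5 (C/A, transversion), 9 (T/C, transition), 20 (A/G, transition), 37 (C/T, transition), 39 (A/G, transition).
Of the 6 differences, 4 transitions and 2 transversions, so the answer is 4.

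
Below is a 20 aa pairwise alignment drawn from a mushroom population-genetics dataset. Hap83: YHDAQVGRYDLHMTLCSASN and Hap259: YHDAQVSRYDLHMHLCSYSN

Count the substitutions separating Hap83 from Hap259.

3

Differing sites — 7:G/S; 14:T/H; 18:A/Y.
That gives 3 mismatches out of 20 aligned sites, so the Hamming distance is 3.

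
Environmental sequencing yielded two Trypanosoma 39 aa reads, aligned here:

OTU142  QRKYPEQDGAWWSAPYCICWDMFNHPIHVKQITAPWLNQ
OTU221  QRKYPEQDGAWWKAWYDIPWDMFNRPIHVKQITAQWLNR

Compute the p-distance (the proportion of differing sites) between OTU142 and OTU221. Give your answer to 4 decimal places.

Differing sites — 13:S/K; 15:P/W; 17:C/D; 19:C/P; 25:H/R; 35:P/Q; 39:Q/R.
There are 7 differences over 39 sites, so p = 7/39 = 0.1795.

0.1795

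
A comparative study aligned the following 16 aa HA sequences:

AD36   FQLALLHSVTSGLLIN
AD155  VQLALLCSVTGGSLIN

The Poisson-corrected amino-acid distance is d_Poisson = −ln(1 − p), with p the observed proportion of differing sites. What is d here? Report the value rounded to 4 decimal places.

Mismatches occur at site 1 (F/V), site 7 (H/C), site 11 (S/G), site 13 (L/S).
p = 4/16 = 0.250000.
d = −ln(1 − 0.250000) = −ln(0.750000) = 0.2877.

0.2877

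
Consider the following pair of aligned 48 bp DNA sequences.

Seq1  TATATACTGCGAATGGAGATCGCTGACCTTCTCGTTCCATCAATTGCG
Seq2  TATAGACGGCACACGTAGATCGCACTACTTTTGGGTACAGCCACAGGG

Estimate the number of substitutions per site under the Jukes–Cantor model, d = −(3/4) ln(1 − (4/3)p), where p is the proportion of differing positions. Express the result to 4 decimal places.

The sequences differ at positions 5 (T/G), 8 (T/G), 11 (G/A), 12 (A/C), 14 (T/C), 16 (G/T), 24 (T/A), 25 (G/C), 26 (A/T), 27 (C/A), 31 (C/T), 33 (C/G), 35 (T/G), 37 (C/A), 40 (T/G), 42 (A/C), 44 (T/C), 45 (T/A), 47 (C/G).
p = 19/48 = 0.395833.
d = −0.75 · ln(1 − (4/3)·0.395833) = −0.75 · ln(0.472223) = −0.75 · (-0.750304) = 0.5627.

0.5627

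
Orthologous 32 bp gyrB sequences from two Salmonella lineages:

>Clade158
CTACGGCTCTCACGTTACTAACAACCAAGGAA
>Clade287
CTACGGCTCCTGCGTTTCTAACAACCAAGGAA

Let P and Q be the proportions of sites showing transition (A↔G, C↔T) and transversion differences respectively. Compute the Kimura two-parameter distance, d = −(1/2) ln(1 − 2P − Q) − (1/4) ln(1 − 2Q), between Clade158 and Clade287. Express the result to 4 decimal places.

0.1396

The sequences differ at positions 10 (T/C, transition), 11 (C/T, transition), 12 (A/G, transition), 17 (A/T, transversion).
Of the 4 differences, 3 transitions and 1 transversion over 32 sites: P = 3/32 = 0.093750, Q = 1/32 = 0.031250.
d = −0.5·ln(0.781250) − 0.25·ln(0.937500) = −0.5·(-0.246860) − 0.25·(-0.064539) = 0.1396.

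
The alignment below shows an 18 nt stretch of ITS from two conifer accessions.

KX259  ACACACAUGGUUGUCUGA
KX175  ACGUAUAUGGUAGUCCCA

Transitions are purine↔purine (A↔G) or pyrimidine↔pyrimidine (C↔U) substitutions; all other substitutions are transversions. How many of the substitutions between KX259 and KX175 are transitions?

The sequences differ at positions 3 (A/G, transition), 4 (C/U, transition), 6 (C/U, transition), 12 (U/A, transversion), 16 (U/C, transition), 17 (G/C, transversion).
Of the 6 differences, 4 transitions and 2 transversions, so the answer is 4.

4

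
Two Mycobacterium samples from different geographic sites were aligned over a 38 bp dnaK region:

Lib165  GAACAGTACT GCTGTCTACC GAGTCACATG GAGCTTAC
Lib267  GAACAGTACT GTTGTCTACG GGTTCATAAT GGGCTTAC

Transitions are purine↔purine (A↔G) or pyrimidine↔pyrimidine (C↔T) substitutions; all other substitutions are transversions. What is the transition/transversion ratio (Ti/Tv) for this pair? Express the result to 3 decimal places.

Mismatches occur at site 12 (C↔T, transition), site 20 (C↔G, transversion), site 22 (A↔G, transition), site 23 (G↔T, transversion), site 27 (C↔T, transition), site 29 (T↔A, transversion), site 30 (G↔T, transversion), site 32 (A↔G, transition).
Of the 8 differences, 4 transitions and 4 transversions, so Ti/Tv = 4/4 = 1.000.

1.000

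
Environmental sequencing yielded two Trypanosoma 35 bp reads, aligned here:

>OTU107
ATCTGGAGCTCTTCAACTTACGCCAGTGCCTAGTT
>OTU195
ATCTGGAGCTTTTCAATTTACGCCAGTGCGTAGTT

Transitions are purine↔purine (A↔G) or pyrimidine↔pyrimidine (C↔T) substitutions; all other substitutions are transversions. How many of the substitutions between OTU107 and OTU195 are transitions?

2

Mismatches occur at site 11 (C→T, transition), site 17 (C→T, transition), site 30 (C→G, transversion).
Of the 3 differences, 2 transitions and 1 transversion, so the answer is 2.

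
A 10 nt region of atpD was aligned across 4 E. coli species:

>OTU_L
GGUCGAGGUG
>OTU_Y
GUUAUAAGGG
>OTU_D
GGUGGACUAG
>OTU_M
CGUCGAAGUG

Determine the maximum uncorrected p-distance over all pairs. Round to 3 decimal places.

Pairwise Hamming distances:
  OTU_L vs OTU_Y: 5
  OTU_L vs OTU_D: 4
  OTU_L vs OTU_M: 2
  OTU_Y vs OTU_D: 6
  OTU_Y vs OTU_M: 5
  OTU_D vs OTU_M: 5
The largest is 6 mismatches, between OTU_Y and OTU_D; p = 6/10 = 0.600.

0.600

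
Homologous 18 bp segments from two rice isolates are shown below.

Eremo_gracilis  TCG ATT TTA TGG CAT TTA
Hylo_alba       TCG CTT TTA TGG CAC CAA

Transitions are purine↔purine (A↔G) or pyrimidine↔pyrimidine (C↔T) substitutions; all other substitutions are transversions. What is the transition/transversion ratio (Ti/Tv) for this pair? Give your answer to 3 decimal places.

1.000

The sequences differ at positions 4 (A/C, transversion), 15 (T/C, transition), 16 (T/C, transition), 17 (T/A, transversion).
Of the 4 differences, 2 transitions and 2 transversions, so Ti/Tv = 2/2 = 1.000.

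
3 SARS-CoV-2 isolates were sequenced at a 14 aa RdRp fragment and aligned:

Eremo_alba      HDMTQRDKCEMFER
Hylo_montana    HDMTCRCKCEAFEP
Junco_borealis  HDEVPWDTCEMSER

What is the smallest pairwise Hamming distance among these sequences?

Pairwise Hamming distances:
  Eremo_alba vs Hylo_montana: 4
  Eremo_alba vs Junco_borealis: 6
  Hylo_montana vs Junco_borealis: 9
The smallest is 4, between Eremo_alba and Hylo_montana.

4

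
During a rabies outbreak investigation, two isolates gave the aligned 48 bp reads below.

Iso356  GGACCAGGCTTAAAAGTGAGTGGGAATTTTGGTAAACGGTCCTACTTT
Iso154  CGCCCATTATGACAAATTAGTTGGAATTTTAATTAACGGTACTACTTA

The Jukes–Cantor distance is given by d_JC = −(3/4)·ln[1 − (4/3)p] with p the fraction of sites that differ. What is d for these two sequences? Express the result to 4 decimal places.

Differing sites — 1:G/C; 3:A/C; 7:G/T; 8:G/T; 9:C/A; 11:T/G; 13:A/C; 16:G/A; 18:G/T; 22:G/T; 31:G/A; 32:G/A; 34:A/T; 41:C/A; 48:T/A.
p = 15/48 = 0.312500.
d = −0.75 · ln(1 − (4/3)·0.312500) = −0.75 · ln(0.583333) = −0.75 · (-0.538997) = 0.4042.

0.4042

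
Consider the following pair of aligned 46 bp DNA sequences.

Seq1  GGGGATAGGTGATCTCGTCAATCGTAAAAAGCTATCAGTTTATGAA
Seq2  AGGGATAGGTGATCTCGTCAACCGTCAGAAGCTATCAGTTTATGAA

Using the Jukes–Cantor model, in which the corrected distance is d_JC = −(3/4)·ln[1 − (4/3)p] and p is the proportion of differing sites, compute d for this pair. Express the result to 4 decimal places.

Differing sites — 1:G/A; 22:T/C; 26:A/C; 28:A/G.
p = 4/46 = 0.086957.
d = −0.75 · ln(1 − (4/3)·0.086957) = −0.75 · ln(0.884057) = −0.75 · (-0.123234) = 0.0924.

0.0924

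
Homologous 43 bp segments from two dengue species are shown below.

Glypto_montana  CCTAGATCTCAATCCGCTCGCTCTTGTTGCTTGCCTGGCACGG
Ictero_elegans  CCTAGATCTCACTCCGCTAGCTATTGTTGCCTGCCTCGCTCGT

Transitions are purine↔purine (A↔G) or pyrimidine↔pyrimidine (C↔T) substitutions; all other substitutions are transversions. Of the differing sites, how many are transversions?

6

The sequences differ at positions 12 (A/C, transversion), 19 (C/A, transversion), 23 (C/A, transversion), 31 (T/C, transition), 37 (G/C, transversion), 40 (A/T, transversion), 43 (G/T, transversion).
Of the 7 differences, 1 transition and 6 transversions, so the answer is 6.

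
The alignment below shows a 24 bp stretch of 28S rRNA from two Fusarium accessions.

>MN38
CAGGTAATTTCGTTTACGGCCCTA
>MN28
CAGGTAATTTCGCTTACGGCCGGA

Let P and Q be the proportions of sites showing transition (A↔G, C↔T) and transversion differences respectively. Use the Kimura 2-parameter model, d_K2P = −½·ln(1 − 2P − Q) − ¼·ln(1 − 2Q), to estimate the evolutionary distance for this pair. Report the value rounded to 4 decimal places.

0.1367

Differing sites — 13:T/C (Ti); 22:C/G (Tv); 23:T/G (Tv).
Of the 3 differences, 1 transition and 2 transversions over 24 sites: P = 1/24 = 0.041667, Q = 2/24 = 0.083333.
d = −0.5·ln(0.833333) − 0.25·ln(0.833334) = −0.5·(-0.182322) − 0.25·(-0.182321) = 0.1367.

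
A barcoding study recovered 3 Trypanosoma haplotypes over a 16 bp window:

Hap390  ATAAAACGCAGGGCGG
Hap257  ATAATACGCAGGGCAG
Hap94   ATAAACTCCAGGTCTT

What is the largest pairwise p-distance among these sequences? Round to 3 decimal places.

0.438

Pairwise Hamming distances:
  Hap390 vs Hap257: 2
  Hap390 vs Hap94: 6
  Hap257 vs Hap94: 7
The largest is 7 mismatches, between Hap257 and Hap94; p = 7/16 = 0.438.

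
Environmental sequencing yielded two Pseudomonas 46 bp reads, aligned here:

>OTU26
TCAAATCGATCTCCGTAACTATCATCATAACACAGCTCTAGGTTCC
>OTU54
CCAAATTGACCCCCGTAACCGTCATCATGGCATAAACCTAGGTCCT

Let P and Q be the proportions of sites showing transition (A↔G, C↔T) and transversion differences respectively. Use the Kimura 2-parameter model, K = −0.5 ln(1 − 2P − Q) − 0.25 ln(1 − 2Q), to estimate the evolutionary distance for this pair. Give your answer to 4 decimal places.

The sequences differ at positions 1 (T/C, transition), 7 (C/T, transition), 10 (T/C, transition), 12 (T/C, transition), 20 (T/C, transition), 21 (A/G, transition), 29 (A/G, transition), 30 (A/G, transition), 33 (C/T, transition), 35 (G/A, transition), 36 (C/A, transversion), 37 (T/C, transition), 44 (T/C, transition), 46 (C/T, transition).
Of the 14 differences, 13 transitions and 1 transversion over 46 sites: P = 13/46 = 0.282609, Q = 1/46 = 0.021739.
d = −0.5·ln(0.413043) − 0.25·ln(0.956522) = −0.5·(-0.884204) − 0.25·(-0.044451) = 0.4532.

0.4532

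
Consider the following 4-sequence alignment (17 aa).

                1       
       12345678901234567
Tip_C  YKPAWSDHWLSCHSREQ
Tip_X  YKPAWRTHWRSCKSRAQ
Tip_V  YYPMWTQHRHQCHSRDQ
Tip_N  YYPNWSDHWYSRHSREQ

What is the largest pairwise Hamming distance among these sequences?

9

Pairwise Hamming distances:
  Tip_C vs Tip_X: 5
  Tip_C vs Tip_V: 8
  Tip_C vs Tip_N: 4
  Tip_X vs Tip_V: 9
  Tip_X vs Tip_N: 8
  Tip_V vs Tip_N: 8
The largest is 9, between Tip_X and Tip_V.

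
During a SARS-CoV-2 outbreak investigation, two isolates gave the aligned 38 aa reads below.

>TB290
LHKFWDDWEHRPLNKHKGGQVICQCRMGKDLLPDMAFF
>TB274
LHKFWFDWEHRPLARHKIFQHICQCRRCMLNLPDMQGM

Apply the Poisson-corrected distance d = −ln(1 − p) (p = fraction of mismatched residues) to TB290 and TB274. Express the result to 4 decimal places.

The sequences differ at positions 6 (D/F), 14 (N/A), 15 (K/R), 18 (G/I), 19 (G/F), 21 (V/H), 27 (M/R), 28 (G/C), 29 (K/M), 30 (D/L), 31 (L/N), 36 (A/Q), 37 (F/G), 38 (F/M).
p = 14/38 = 0.368421.
d = −ln(1 − 0.368421) = −ln(0.631579) = 0.4595.

0.4595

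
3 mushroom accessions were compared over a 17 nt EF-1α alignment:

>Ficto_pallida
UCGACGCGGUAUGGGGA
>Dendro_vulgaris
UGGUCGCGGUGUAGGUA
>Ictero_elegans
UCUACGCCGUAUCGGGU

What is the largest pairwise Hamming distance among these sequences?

8

Pairwise Hamming distances:
  Ficto_pallida vs Dendro_vulgaris: 5
  Ficto_pallida vs Ictero_elegans: 4
  Dendro_vulgaris vs Ictero_elegans: 8
The largest is 8, between Dendro_vulgaris and Ictero_elegans.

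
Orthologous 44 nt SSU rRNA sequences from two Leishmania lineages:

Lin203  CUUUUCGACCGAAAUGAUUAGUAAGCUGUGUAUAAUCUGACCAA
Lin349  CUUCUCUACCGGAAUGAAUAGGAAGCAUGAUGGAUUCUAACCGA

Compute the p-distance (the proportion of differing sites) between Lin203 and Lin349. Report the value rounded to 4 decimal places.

Differing sites — 4:U/C; 7:G/U; 12:A/G; 18:U/A; 22:U/G; 27:U/A; 28:G/U; 29:U/G; 30:G/A; 32:A/G; 33:U/G; 35:A/U; 39:G/A; 43:A/G.
There are 14 differences over 44 sites, so p = 14/44 = 0.3182.

0.3182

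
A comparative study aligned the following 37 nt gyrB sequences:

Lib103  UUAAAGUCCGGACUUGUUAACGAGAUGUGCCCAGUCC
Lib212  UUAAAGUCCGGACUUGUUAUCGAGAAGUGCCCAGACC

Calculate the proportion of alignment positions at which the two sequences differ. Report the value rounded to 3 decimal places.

0.081

The sequences differ at positions 20 (A/U), 26 (U/A), 35 (U/A).
There are 3 differences over 37 sites, so p = 3/37 = 0.081.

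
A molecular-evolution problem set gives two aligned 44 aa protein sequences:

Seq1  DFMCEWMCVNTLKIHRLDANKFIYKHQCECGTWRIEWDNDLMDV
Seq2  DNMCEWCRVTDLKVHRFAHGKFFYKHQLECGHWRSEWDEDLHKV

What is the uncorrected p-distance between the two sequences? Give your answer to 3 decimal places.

0.386

Differing sites — 2:F/N; 7:M/C; 8:C/R; 10:N/T; 11:T/D; 14:I/V; 17:L/F; 18:D/A; 19:A/H; 20:N/G; 23:I/F; 28:C/L; 32:T/H; 35:I/S; 39:N/E; 42:M/H; 43:D/K.
There are 17 differences over 44 sites, so p = 17/44 = 0.386.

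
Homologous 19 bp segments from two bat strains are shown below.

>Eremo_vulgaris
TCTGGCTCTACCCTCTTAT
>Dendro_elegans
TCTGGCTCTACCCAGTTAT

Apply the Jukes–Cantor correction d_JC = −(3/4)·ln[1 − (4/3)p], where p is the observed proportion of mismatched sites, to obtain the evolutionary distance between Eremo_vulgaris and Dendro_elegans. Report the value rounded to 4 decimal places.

Mismatches occur at site 14 (T→A), site 15 (C→G).
p = 2/19 = 0.105263.
d = −0.75 · ln(1 − (4/3)·0.105263) = −0.75 · ln(0.859649) = −0.75 · (-0.151231) = 0.1134.

0.1134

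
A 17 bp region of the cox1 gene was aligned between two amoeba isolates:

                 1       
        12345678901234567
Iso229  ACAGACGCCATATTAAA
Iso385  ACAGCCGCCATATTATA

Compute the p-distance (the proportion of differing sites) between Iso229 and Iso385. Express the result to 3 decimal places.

Mismatches occur at site 5 (A/C), site 16 (A/T).
There are 2 differences over 17 sites, so p = 2/17 = 0.118.

0.118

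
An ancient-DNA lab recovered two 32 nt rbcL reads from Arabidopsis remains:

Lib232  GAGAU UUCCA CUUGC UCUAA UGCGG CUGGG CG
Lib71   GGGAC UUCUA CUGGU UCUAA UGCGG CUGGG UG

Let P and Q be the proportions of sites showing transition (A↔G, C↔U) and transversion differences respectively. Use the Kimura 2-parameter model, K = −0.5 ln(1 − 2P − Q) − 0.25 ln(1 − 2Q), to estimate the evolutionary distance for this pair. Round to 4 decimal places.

0.2267

Differing sites — 2:A/G (Ti); 5:U/C (Ti); 9:C/U (Ti); 13:U/G (Tv); 15:C/U (Ti); 31:C/U (Ti).
Of the 6 differences, 5 transitions and 1 transversion over 32 sites: P = 5/32 = 0.156250, Q = 1/32 = 0.031250.
d = −0.5·ln(0.656250) − 0.25·ln(0.937500) = −0.5·(-0.421213) − 0.25·(-0.064539) = 0.2267.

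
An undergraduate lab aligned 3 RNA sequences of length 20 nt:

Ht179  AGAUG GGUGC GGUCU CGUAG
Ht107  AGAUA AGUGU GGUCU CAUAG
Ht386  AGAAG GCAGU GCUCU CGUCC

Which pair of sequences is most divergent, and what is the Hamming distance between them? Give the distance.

9

Pairwise Hamming distances:
  Ht179 vs Ht107: 4
  Ht179 vs Ht386: 7
  Ht107 vs Ht386: 9
The largest is 9, between Ht107 and Ht386.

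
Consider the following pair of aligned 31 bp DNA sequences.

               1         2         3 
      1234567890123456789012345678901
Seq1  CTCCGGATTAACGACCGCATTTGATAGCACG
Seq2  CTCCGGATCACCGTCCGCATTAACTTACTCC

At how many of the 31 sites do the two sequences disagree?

10

The sequences differ at positions 9 (T/C), 11 (A/C), 14 (A/T), 22 (T/A), 23 (G/A), 24 (A/C), 26 (A/T), 27 (G/A), 29 (A/T), 31 (G/C).
That gives 10 mismatches out of 31 aligned sites, so the Hamming distance is 10.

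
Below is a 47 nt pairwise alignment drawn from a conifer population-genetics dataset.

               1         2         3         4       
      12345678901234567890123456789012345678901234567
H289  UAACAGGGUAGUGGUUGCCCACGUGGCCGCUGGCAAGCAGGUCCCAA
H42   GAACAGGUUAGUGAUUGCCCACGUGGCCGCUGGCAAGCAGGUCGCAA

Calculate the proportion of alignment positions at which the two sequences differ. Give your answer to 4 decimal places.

The sequences differ at positions 1 (U/G), 8 (G/U), 14 (G/A), 44 (C/G).
There are 4 differences over 47 sites, so p = 4/47 = 0.0851.

0.0851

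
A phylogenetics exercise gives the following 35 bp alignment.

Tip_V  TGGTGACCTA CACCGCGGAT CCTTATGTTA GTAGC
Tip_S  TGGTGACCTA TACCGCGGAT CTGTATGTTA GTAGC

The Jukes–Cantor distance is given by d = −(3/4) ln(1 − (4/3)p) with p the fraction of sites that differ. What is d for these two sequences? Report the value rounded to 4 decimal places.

The sequences differ at positions 11 (C/T), 22 (C/T), 23 (T/G).
p = 3/35 = 0.085714.
d = −0.75 · ln(1 − (4/3)·0.085714) = −0.75 · ln(0.885715) = −0.75 · (-0.121360) = 0.0910.

0.0910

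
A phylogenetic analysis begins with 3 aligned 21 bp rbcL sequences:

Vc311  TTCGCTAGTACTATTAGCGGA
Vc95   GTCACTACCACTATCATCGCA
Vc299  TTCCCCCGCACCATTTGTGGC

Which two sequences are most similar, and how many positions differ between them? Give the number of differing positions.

7

Pairwise Hamming distances:
  Vc311 vs Vc95: 7
  Vc311 vs Vc299: 8
  Vc95 vs Vc299: 12
The smallest is 7, between Vc311 and Vc95.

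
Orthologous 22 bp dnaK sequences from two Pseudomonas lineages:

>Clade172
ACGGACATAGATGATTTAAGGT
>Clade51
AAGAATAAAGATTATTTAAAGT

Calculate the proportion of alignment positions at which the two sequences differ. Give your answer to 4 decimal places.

Mismatches occur at site 2 (C↔A), site 4 (G↔A), site 6 (C↔T), site 8 (T↔A), site 13 (G↔T), site 20 (G↔A).
There are 6 differences over 22 sites, so p = 6/22 = 0.2727.

0.2727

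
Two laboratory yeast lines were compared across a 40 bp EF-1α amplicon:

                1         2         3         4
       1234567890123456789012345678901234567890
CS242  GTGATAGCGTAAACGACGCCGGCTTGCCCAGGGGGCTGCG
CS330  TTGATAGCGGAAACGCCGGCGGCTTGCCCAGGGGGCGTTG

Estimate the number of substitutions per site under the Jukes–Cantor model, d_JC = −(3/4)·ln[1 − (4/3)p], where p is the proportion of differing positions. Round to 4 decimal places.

The sequences differ at positions 1 (G/T), 10 (T/G), 16 (A/C), 19 (C/G), 37 (T/G), 38 (G/T), 39 (C/T).
p = 7/40 = 0.175000.
d = −0.75 · ln(1 − (4/3)·0.175000) = −0.75 · ln(0.766667) = −0.75 · (-0.265703) = 0.1993.

0.1993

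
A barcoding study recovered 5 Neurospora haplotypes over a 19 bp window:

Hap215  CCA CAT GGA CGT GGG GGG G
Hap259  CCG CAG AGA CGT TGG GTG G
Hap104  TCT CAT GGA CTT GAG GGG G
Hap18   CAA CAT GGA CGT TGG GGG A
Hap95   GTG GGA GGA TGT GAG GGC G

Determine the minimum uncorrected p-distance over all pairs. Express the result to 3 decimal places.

0.158

Pairwise Hamming distances:
  Hap215 vs Hap259: 5
  Hap215 vs Hap104: 4
  Hap215 vs Hap18: 3
  Hap215 vs Hap95: 9
  Hap259 vs Hap104: 8
  Hap259 vs Hap18: 6
  Hap259 vs Hap95: 11
  Hap104 vs Hap18: 7
  Hap104 vs Hap95: 9
  Hap18 vs Hap95: 11
The smallest is 3 mismatches, between Hap215 and Hap18; p = 3/19 = 0.158.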